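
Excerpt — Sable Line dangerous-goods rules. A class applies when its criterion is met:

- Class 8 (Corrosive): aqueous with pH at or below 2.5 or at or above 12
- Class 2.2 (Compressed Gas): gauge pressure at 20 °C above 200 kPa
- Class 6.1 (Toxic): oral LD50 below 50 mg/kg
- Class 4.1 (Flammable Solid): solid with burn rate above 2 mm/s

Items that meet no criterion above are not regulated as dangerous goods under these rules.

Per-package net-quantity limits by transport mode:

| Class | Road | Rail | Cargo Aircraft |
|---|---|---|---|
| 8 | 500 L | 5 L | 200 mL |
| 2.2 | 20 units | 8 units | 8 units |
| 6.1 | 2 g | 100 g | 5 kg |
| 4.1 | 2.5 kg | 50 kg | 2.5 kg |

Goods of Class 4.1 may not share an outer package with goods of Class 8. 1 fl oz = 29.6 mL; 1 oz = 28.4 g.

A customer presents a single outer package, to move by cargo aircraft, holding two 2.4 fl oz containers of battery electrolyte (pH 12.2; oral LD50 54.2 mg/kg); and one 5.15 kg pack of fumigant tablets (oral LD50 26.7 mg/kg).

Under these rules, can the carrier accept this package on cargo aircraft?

No

Battery electrolyte: pH 12.2 ≥ 12 → Class 8 (Corrosive).
Fumigant tablets: oral LD50 26.7 mg/kg < 50 mg/kg → Class 6.1 (Toxic).
Class 6.1 quantity: 5.15 kg.
5.15 kg > 5 kg (cargo aircraft limit, Class 6.1) — over the limit.
Class 8 quantity: two 2.4 fl oz containers = 142.08 mL.
142.08 mL ≤ 200 mL (cargo aircraft limit, Class 8) — within limit.
The segregation rule (Class 4.1 with Class 8) does not apply to Class 6.1 with Class 8.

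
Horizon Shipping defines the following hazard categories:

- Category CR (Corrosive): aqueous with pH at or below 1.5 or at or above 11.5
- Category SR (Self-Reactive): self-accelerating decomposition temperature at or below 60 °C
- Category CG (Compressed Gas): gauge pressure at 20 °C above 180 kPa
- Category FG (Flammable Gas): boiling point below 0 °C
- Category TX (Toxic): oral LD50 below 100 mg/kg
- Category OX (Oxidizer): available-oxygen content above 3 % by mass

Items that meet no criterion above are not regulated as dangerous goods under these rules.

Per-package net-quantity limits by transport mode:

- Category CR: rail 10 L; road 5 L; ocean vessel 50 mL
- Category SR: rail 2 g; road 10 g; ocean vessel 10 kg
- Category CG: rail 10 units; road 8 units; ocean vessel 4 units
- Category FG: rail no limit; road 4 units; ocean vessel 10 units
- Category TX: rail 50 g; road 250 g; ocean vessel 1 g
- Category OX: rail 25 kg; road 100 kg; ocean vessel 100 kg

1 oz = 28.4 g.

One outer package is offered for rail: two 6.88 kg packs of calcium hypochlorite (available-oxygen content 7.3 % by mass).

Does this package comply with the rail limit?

Yes

The calcium hypochlorite has available-oxygen content 7.3 % by mass, which is > 3 % by mass, so it is Category OX (Oxidizer).
Category OX quantity: two 6.88 kg packs = 13.76 kg.
13.76 kg is within the rail limit of 25 kg for Category OX.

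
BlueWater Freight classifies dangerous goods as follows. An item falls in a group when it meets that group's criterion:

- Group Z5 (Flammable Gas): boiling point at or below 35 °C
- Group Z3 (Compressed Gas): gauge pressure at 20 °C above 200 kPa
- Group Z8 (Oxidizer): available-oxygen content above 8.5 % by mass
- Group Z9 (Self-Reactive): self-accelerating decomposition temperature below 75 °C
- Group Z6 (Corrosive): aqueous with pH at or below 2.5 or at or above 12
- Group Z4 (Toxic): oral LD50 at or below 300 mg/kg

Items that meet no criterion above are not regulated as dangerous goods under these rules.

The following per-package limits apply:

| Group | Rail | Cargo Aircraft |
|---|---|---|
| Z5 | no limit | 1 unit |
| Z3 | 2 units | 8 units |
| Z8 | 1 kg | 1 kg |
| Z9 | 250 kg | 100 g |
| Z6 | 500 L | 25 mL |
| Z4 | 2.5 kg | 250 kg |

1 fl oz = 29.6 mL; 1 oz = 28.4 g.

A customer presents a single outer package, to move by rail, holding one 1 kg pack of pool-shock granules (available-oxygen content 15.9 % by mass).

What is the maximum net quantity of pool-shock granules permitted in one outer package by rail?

1 kg

With available-oxygen content 15.9 % by mass (> 8.5 % by mass), the pool-shock granules fall in Group Z8.
The rail limit for Group Z8 is 1 kg.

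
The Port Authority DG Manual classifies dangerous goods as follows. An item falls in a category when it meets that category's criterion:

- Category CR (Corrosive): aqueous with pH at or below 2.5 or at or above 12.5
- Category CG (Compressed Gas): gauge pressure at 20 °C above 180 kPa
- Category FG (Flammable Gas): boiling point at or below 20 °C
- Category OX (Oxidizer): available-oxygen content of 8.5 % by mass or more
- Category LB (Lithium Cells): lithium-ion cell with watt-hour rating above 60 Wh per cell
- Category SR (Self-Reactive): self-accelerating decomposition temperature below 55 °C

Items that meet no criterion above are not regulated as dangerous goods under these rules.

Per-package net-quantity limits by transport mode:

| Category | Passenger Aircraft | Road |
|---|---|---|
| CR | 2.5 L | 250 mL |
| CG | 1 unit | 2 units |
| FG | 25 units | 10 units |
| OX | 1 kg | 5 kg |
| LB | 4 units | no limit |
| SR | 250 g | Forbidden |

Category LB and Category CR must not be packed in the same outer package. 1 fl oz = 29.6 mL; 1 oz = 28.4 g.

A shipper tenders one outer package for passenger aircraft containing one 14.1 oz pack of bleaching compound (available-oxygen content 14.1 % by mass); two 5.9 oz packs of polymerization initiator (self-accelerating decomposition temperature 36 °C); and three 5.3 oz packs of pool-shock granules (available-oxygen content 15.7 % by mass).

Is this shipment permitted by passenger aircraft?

The bleaching compound has available-oxygen content 14.1 % by mass, which is ≥ 8.5 % by mass, so it is Category OX (Oxidizer).
With self-accelerating decomposition temperature 36 °C (< 55 °C), the polymerization initiator falls in Category SR.
Pool-shock granules: available-oxygen content 15.7 % by mass ≥ 8.5 % by mass → Category OX (Oxidizer).
Category OX net quantity: (one 14.1 oz pack = 400.44 g) + (three 5.3 oz packs = 451.56 g) = 852 g.
852 g is within the passenger aircraft limit of 1 kg for Category OX.
Category SR quantity: two 5.9 oz packs = 335.12 g.
335.12 g exceeds the passenger aircraft limit of 250 g for Category SR.
The segregation rule (Category LB with Category CR) does not apply to Category OX with Category SR.

No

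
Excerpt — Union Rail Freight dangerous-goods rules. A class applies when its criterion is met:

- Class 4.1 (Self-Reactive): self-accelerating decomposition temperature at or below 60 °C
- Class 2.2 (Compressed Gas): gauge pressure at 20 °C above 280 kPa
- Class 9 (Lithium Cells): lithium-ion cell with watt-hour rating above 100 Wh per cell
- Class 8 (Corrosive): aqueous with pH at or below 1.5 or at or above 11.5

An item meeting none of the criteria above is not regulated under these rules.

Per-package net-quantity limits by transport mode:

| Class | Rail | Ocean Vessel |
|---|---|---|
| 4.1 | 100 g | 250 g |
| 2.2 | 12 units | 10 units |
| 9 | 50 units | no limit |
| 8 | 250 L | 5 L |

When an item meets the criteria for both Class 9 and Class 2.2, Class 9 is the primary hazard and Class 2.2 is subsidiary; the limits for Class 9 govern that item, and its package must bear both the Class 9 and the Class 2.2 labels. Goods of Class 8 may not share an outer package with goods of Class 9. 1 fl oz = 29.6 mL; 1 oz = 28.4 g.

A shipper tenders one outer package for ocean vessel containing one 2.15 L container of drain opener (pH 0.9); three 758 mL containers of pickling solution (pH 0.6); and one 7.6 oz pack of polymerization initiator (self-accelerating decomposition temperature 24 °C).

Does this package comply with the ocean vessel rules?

Drain opener: pH 0.9 ≤ 1.5 → Class 8 (Corrosive).
Pickling solution: pH 0.6 ≤ 1.5 → Class 8 (Corrosive).
Polymerization initiator: self-accelerating decomposition temperature 24 °C ≤ 60 °C → Class 4.1 (Self-Reactive).
Class 8 net quantity: 2.15 L + (three 758 mL containers = 2.274 L) = 4.424 L.
That is within the Class 8 ocean vessel limit of 5 L.
Class 4.1 quantity: one 7.6 oz pack = 215.84 g.
215.84 g ≤ 250 g (ocean vessel limit, Class 4.1) — within limit.
The segregation rule (Class 8 with Class 9) does not apply to Class 8 with Class 4.1.
Every hazard class is within its ocean vessel limit and no segregation rule is violated.

Yes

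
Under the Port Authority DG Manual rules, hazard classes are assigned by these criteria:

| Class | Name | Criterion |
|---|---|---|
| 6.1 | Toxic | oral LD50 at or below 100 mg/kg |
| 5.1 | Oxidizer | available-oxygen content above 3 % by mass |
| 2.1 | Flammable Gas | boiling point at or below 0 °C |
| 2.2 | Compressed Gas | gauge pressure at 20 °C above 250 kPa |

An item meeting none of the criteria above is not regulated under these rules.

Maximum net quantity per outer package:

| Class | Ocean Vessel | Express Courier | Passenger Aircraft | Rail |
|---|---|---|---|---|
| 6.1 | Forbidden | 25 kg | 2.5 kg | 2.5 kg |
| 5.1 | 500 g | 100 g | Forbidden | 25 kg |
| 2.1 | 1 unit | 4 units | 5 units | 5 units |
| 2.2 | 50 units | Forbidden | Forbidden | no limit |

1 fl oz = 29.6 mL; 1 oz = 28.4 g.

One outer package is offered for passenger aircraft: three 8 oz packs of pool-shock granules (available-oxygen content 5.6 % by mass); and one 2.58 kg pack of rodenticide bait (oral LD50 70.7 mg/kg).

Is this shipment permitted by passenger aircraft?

No

Available-oxygen content 5.6 % by mass meets the Class 5.1 criterion (Oxidizer), so the pool-shock granules are Class 5.1.
Rodenticide bait: oral LD50 70.7 mg/kg ≤ 100 mg/kg → Class 6.1 (Toxic).
Class 5.1 quantity: three 8 oz packs = 681.6 g.
By passenger aircraft, Class 5.1 is Forbidden regardless of quantity.
Class 6.1 quantity: 2.58 kg.
2.58 kg exceeds the passenger aircraft limit of 2.5 kg for Class 6.1.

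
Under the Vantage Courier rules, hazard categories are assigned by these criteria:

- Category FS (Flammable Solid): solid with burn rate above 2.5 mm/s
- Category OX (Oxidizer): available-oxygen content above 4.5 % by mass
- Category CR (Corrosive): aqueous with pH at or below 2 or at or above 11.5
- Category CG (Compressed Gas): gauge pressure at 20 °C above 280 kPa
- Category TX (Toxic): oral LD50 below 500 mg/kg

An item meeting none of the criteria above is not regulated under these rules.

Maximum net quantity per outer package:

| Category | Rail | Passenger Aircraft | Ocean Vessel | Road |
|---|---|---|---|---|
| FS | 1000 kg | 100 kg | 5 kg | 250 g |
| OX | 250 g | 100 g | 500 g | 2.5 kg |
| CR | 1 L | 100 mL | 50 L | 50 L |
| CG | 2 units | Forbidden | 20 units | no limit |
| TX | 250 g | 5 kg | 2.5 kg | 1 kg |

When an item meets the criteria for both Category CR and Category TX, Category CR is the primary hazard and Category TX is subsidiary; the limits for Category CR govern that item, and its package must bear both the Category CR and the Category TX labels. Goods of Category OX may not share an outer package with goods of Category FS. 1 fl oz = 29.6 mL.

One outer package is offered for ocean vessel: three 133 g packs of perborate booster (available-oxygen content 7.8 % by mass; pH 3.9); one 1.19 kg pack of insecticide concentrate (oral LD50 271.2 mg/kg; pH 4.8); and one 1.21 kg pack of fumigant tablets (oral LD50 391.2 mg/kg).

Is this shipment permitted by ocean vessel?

The perborate booster has available-oxygen content 7.8 % by mass, which is > 4.5 % by mass, so it is Category OX (Oxidizer).
Oral LD50 271.2 mg/kg meets the Category TX criterion (Toxic), so the insecticide concentrate is Category TX.
Fumigant tablets: oral LD50 391.2 mg/kg < 500 mg/kg → Category TX (Toxic).
Total Category TX: 1.19 kg + 1.21 kg = 2.4 kg.
2.4 kg is within the ocean vessel limit of 2.5 kg for Category TX.
Category OX quantity: three 133 g packs = 399 g.
399 g ≤ 500 g (ocean vessel limit, Category OX) — within limit.
The segregation rule (Category OX with Category FS) does not apply to Category TX with Category OX.
Every hazard category is within its ocean vessel limit and no segregation rule is violated.

Yes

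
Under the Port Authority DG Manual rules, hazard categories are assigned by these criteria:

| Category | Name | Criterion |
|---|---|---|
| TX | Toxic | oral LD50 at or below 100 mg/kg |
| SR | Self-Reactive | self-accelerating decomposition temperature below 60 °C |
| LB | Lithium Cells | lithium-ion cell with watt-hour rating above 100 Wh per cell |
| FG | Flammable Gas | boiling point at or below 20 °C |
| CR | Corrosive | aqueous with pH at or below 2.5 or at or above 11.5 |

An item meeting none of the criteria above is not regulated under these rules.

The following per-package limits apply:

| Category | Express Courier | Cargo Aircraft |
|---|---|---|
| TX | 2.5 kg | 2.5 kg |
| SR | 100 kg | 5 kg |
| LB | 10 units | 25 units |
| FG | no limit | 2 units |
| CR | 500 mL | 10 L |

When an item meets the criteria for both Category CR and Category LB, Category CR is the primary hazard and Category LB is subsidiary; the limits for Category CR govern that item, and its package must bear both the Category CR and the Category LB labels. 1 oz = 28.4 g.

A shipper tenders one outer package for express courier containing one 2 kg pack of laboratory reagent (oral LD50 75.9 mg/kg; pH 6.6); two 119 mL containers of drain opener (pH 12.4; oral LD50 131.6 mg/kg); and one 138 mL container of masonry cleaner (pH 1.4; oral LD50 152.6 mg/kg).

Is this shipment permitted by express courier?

Yes

Laboratory reagent: oral LD50 75.9 mg/kg ≤ 100 mg/kg → Category TX (Toxic).
With pH 12.4 (≥ 11.5), the drain opener falls in Category CR.
With pH 1.4 (≤ 2.5), the masonry cleaner falls in Category CR.
Category CR net quantity: (two 119 mL containers = 238 mL) + 138 mL = 376 mL.
376 mL ≤ 500 mL (express courier limit, Category CR) — within limit.
Category TX quantity: 2 kg.
That is within the Category TX express courier limit of 2.5 kg.
Every hazard category is within its express courier limit and no segregation rule is violated.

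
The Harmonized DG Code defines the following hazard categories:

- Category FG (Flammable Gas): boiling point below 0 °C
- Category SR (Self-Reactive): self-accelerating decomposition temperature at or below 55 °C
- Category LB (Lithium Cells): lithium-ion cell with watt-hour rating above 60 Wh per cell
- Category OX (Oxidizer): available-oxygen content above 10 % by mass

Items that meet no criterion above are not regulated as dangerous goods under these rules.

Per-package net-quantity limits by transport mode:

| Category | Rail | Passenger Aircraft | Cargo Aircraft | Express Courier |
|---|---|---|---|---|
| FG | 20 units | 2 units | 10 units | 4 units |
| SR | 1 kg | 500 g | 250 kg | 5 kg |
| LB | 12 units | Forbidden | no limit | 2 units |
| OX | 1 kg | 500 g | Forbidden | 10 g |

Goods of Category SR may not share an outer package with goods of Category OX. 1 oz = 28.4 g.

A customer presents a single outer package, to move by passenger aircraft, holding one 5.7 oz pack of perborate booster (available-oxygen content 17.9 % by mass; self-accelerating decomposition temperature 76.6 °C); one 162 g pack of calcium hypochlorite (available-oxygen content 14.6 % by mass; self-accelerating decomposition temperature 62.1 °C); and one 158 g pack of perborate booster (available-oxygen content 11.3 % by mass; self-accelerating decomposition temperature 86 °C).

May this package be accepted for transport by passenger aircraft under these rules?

Yes

Available-oxygen content 17.9 % by mass meets the Category OX criterion (Oxidizer), so the perborate booster is Category OX.
Available-oxygen content 14.6 % by mass meets the Category OX criterion (Oxidizer), so the calcium hypochlorite is Category OX.
Perborate booster: available-oxygen content 11.3 % by mass > 10 % by mass → Category OX (Oxidizer).
Total Category OX: (one 5.7 oz pack = 161.88 g) + 162 g + 158 g = 481.88 g.
That is within the Category OX passenger aircraft limit of 500 g.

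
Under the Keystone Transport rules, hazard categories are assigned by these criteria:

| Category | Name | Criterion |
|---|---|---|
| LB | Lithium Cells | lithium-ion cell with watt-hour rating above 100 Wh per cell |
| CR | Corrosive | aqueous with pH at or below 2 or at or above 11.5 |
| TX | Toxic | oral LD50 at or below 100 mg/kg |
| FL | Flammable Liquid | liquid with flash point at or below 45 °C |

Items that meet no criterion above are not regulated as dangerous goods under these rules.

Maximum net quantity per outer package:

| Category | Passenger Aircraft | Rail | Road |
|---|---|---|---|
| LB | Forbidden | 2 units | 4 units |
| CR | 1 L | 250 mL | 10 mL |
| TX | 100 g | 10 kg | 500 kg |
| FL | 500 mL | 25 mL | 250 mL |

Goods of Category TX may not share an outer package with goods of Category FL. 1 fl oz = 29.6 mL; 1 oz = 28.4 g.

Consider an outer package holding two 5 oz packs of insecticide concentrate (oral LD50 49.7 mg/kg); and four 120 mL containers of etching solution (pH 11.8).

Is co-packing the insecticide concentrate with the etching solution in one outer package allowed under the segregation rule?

The insecticide concentrate has oral LD50 49.7 mg/kg, which is ≤ 100 mg/kg, so it is Category TX (Toxic).
The etching solution has pH 11.8, which is ≥ 11.5, so it is Category CR (Corrosive).
No segregation rule bars Category TX with Category CR.

Yes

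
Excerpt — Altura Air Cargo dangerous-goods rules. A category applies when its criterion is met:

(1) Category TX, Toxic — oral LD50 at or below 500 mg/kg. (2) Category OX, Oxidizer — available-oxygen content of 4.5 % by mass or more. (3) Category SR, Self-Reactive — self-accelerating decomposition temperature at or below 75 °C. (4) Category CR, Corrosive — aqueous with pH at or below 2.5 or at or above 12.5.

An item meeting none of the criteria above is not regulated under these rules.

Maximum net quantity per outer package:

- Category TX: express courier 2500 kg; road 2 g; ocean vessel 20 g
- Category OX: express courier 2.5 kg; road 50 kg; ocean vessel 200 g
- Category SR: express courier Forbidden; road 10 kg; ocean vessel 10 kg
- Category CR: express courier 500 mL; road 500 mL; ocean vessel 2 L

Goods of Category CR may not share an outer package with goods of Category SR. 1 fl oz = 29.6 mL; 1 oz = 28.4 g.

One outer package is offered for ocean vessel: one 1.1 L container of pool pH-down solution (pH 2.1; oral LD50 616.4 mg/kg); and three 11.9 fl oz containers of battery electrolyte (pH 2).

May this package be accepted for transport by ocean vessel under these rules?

With pH 2.1 (≤ 2.5), the pool pH-down solution falls in Category CR.
Battery electrolyte: pH 2 ≤ 2.5 → Category CR (Corrosive).
Category CR net quantity: 1.1 L + (three 11.9 fl oz containers = 1056.72 mL) = 2156.72 mL.
2156.72 mL > 2 L (ocean vessel limit, Category CR) — over the limit.

No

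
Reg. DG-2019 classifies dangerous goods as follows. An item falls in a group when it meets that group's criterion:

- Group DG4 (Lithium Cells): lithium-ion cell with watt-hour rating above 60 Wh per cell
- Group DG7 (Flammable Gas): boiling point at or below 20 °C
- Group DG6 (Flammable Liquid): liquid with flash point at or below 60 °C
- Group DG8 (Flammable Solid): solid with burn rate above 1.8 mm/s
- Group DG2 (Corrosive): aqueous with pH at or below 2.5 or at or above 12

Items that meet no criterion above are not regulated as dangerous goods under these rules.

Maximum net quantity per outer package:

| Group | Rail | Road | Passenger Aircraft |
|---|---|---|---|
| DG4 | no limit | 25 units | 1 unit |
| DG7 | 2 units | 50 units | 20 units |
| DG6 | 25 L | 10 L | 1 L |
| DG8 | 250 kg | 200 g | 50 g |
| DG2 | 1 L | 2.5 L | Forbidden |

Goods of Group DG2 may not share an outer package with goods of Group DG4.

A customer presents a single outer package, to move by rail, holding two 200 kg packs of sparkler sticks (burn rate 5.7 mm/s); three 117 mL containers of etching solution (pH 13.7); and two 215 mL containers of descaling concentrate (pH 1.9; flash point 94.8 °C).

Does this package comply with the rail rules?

With burn rate 5.7 mm/s (> 1.8 mm/s), the sparkler sticks fall in Group DG8.
Etching solution: pH 13.7 ≥ 12 → Group DG2 (Corrosive).
pH 1.9 meets the Group DG2 criterion (Corrosive), so the descaling concentrate is Group DG2.
Group DG8 quantity: two 200 kg packs = 400 kg.
400 kg exceeds the rail limit of 250 kg for Group DG8.
Group DG2 net quantity: (three 117 mL containers = 351 mL) + (two 215 mL containers = 430 mL) = 781 mL.
781 mL is within the rail limit of 1 L for Group DG2.
The segregation rule (Group DG2 with Group DG4) does not apply to Group DG8 with Group DG2.

No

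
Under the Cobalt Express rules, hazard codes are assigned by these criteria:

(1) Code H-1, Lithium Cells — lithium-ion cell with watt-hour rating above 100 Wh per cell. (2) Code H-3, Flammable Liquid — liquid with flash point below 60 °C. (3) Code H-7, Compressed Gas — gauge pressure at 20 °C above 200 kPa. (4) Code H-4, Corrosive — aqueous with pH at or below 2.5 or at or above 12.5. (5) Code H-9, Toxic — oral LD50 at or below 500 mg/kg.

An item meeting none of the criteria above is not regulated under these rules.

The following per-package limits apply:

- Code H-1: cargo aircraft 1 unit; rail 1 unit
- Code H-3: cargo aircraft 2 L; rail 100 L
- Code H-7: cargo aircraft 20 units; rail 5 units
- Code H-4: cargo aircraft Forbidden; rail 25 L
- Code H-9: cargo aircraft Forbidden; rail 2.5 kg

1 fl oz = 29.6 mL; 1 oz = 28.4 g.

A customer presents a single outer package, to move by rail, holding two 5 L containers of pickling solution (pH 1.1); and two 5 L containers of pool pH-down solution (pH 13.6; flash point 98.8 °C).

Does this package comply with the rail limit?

Yes

With pH 1.1 (≤ 2.5), the pickling solution falls in Code H-4.
pH 13.6 meets the Code H-4 criterion (Corrosive), so the pool pH-down solution is Code H-4.
Total Code H-4: (two 5 L containers = 10 L) + (two 5 L containers = 10 L) = 20 L.
20 L is within the rail limit of 25 L for Code H-4.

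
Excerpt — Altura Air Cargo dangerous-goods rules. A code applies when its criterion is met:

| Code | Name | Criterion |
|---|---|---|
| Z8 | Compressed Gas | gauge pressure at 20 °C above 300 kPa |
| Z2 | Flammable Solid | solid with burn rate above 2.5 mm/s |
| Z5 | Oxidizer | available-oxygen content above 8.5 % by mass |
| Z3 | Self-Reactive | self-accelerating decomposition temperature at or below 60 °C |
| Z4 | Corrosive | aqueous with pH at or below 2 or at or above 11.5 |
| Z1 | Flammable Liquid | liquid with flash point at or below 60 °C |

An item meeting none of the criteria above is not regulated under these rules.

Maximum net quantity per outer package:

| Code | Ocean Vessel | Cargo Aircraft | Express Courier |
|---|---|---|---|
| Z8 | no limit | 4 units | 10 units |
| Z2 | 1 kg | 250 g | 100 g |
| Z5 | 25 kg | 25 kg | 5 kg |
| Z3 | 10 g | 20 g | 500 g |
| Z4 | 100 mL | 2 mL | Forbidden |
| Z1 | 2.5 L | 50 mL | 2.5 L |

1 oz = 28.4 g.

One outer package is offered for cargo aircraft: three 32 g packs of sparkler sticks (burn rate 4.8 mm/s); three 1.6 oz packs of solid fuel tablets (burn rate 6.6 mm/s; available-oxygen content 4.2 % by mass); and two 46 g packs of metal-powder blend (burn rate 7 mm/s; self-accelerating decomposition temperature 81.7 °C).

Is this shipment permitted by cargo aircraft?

No

Burn rate 4.8 mm/s meets the Code Z2 criterion (Flammable Solid), so the sparkler sticks are Code Z2.
With burn rate 6.6 mm/s (> 2.5 mm/s), the solid fuel tablets fall in Code Z2.
The metal-powder blend has burn rate 7 mm/s, which is > 2.5 mm/s, so it is Code Z2 (Flammable Solid).
Code Z2 net quantity: (three 32 g packs = 96 g) + (three 1.6 oz packs = 136.32 g) + (two 46 g packs = 92 g) = 324.32 g.
324.32 g > 250 g (cargo aircraft limit, Code Z2) — over the limit.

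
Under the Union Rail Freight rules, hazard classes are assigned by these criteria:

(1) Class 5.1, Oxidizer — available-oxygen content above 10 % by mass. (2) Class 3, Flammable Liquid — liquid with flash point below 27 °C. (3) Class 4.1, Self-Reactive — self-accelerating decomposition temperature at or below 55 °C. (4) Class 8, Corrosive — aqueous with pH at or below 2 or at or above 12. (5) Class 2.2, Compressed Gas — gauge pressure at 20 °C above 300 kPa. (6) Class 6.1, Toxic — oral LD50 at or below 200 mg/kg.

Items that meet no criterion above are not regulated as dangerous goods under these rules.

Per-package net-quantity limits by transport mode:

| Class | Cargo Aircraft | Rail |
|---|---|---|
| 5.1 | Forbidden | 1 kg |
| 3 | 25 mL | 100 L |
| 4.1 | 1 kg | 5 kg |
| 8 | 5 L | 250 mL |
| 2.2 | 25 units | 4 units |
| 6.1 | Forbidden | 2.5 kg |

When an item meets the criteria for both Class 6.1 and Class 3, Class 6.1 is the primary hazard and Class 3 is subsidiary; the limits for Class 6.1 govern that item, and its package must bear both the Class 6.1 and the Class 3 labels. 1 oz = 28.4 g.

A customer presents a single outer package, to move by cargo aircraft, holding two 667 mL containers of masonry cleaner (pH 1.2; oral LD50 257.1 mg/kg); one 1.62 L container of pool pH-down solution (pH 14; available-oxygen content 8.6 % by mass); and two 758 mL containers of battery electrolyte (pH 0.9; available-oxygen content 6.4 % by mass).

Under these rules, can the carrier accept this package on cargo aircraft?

Masonry cleaner: pH 1.2 ≤ 2 → Class 8 (Corrosive).
With pH 14 (≥ 12), the pool pH-down solution falls in Class 8.
The battery electrolyte has pH 0.9, which is ≤ 2, so it is Class 8 (Corrosive).
Class 8 net quantity: (two 667 mL containers = 1.334 L) + 1.62 L + (two 758 mL containers = 1.516 L) = 4.47 L.
4.47 L ≤ 5 L (cargo aircraft limit, Class 8) — within limit.

Yes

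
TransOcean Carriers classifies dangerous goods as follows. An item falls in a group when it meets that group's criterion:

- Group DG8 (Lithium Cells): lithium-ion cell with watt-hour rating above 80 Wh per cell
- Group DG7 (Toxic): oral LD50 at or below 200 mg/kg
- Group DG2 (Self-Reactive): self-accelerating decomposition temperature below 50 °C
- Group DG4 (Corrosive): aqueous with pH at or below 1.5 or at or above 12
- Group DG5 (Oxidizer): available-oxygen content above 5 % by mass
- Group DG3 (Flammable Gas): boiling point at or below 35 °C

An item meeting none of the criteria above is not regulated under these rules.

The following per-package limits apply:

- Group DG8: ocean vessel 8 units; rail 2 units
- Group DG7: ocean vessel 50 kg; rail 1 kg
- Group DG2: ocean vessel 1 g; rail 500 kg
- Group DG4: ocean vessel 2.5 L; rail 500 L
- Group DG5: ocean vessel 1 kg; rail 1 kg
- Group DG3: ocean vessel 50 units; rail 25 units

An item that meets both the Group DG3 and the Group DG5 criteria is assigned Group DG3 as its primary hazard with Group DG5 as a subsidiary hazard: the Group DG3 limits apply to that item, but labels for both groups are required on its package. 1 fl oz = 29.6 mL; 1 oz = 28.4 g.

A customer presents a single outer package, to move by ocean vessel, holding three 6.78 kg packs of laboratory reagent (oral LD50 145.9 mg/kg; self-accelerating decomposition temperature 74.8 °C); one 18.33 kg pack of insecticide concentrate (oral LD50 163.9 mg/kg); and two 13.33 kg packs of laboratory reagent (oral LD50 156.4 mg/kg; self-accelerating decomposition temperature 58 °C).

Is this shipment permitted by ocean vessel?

No

Oral LD50 145.9 mg/kg meets the Group DG7 criterion (Toxic), so the laboratory reagent is Group DG7.
Insecticide concentrate: oral LD50 163.9 mg/kg ≤ 200 mg/kg → Group DG7 (Toxic).
Laboratory reagent: oral LD50 156.4 mg/kg ≤ 200 mg/kg → Group DG7 (Toxic).
Total Group DG7: (three 6.78 kg packs = 20.34 kg) + 18.33 kg + (two 13.33 kg packs = 26.66 kg) = 65.33 kg.
65.33 kg exceeds the ocean vessel limit of 50 kg for Group DG7.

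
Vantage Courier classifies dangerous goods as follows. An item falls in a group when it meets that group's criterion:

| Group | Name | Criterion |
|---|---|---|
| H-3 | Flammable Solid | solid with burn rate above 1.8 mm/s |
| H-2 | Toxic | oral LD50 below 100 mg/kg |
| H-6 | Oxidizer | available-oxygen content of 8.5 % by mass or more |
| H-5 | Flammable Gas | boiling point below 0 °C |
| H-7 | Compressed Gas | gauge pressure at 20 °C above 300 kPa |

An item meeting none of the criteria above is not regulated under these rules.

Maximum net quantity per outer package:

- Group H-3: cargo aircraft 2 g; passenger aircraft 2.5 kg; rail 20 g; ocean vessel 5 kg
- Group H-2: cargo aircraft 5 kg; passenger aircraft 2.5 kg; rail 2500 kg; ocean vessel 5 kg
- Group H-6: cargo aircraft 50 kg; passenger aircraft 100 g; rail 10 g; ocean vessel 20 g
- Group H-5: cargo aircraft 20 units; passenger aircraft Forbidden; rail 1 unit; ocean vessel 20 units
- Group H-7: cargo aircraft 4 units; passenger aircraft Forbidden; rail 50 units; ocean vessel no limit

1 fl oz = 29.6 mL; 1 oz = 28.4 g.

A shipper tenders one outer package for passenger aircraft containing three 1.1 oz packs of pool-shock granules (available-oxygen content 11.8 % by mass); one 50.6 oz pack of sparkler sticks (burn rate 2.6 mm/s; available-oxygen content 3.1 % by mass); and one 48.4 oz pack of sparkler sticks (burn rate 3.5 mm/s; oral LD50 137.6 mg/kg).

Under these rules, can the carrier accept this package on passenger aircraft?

With available-oxygen content 11.8 % by mass (≥ 8.5 % by mass), the pool-shock granules fall in Group H-6.
Burn rate 2.6 mm/s meets the Group H-3 criterion (Flammable Solid), so the sparkler sticks are Group H-3.
With burn rate 3.5 mm/s (> 1.8 mm/s), the sparkler sticks fall in Group H-3.
Group H-3 net quantity: (one 50.6 oz pack = 1437.04 g) + (one 48.4 oz pack = 1374.56 g) = 2811.6 g.
2811.6 g > 2.5 kg (passenger aircraft limit, Group H-3) — over the limit.
Group H-6 quantity: three 1.1 oz packs = 93.72 g.
93.72 g is within the passenger aircraft limit of 100 g for Group H-6.

No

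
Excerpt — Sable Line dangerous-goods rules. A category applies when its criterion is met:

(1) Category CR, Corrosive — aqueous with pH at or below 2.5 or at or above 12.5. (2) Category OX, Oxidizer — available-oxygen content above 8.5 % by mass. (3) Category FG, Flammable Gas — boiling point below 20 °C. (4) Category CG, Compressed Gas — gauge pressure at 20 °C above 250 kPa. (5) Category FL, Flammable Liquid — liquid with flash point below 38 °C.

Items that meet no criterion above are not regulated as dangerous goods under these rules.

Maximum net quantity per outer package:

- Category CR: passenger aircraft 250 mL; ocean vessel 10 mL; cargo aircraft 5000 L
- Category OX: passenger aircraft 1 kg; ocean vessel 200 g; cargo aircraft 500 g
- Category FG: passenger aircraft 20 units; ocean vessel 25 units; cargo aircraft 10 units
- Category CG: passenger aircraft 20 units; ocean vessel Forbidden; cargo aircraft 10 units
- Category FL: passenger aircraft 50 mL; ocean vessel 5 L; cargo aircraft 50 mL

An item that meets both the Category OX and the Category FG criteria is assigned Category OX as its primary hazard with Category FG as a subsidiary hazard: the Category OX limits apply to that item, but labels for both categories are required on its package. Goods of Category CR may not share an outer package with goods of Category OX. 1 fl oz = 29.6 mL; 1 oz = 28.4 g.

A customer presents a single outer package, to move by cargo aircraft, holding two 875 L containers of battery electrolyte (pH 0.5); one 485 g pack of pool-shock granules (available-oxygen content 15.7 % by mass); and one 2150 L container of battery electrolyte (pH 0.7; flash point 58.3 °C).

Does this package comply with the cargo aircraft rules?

No

The battery electrolyte has pH 0.5, which is ≤ 2.5, so it is Category CR (Corrosive).
Pool-shock granules: available-oxygen content 15.7 % by mass > 8.5 % by mass → Category OX (Oxidizer).
With pH 0.7 (≤ 2.5), the battery electrolyte falls in Category CR.
Total Category CR: (two 875 L containers = 1750 L) + 2150 L = 3900 L.
3900 L ≤ 5000 L (cargo aircraft limit, Category CR) — within limit.
Category OX quantity: 485 g.
485 g ≤ 500 g (cargo aircraft limit, Category OX) — within limit.
Category CR and Category OX may not share an outer package.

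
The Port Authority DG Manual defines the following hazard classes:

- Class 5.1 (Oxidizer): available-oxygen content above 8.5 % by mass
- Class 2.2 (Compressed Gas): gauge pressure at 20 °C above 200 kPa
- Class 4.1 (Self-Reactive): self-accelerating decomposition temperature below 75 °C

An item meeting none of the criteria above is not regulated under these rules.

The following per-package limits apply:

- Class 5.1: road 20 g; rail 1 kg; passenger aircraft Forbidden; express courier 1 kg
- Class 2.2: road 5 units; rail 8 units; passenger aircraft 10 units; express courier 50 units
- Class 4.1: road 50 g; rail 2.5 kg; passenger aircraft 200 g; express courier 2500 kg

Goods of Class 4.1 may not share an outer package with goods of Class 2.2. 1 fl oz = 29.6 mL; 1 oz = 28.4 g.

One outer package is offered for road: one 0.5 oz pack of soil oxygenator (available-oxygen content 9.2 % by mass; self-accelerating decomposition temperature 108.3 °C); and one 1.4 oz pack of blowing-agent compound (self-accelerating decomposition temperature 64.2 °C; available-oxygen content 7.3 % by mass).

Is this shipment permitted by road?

Yes

The soil oxygenator has available-oxygen content 9.2 % by mass, which is > 8.5 % by mass, so it is Class 5.1 (Oxidizer).
Self-accelerating decomposition temperature 64.2 °C meets the Class 4.1 criterion (Self-Reactive), so the blowing-agent compound is Class 4.1.
Class 4.1 quantity: one 1.4 oz pack = 39.76 g.
39.76 g ≤ 50 g (road limit, Class 4.1) — within limit.
Class 5.1 quantity: one 0.5 oz pack = 14.2 g.
That is within the Class 5.1 road limit of 20 g.
The segregation rule (Class 4.1 with Class 2.2) does not apply to Class 4.1 with Class 5.1.
Every hazard class is within its road limit and no segregation rule is violated.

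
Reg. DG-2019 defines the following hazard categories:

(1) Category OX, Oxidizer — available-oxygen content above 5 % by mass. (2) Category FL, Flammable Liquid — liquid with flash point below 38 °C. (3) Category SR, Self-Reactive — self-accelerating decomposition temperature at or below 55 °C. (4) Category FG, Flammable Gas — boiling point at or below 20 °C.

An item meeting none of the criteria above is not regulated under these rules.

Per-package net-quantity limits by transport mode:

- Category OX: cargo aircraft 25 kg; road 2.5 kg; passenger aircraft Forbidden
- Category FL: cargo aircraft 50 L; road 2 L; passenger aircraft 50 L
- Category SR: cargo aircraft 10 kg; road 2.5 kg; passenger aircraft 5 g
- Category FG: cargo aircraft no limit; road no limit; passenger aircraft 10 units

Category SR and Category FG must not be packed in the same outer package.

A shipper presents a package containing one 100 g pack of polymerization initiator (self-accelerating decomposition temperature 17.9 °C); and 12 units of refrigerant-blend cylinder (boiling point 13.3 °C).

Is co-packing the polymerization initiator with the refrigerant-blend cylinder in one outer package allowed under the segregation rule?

Self-accelerating decomposition temperature 17.9 °C meets the Category SR criterion (Self-Reactive), so the polymerization initiator is Category SR.
The refrigerant-blend cylinder has boiling point 13.3 °C, which is ≤ 20 °C, so it is Category FG (Flammable Gas).
Category SR and Category FG may not share an outer package.

No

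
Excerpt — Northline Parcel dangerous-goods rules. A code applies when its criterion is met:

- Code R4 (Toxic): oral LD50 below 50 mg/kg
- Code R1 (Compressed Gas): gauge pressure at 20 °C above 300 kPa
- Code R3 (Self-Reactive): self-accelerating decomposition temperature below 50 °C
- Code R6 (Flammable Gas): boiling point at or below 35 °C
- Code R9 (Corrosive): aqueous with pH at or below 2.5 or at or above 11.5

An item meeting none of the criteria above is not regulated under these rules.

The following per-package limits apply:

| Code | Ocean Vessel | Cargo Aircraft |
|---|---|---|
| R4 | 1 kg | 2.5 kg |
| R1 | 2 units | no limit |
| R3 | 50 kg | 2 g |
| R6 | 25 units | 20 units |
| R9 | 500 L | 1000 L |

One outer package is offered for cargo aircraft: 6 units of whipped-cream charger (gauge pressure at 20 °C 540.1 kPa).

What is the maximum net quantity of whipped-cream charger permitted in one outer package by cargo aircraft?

no limit

Whipped-cream charger: gauge pressure at 20 °C 540.1 kPa > 300 kPa → Code R1 (Compressed Gas).
The cargo aircraft limit for Code R1 is no limit.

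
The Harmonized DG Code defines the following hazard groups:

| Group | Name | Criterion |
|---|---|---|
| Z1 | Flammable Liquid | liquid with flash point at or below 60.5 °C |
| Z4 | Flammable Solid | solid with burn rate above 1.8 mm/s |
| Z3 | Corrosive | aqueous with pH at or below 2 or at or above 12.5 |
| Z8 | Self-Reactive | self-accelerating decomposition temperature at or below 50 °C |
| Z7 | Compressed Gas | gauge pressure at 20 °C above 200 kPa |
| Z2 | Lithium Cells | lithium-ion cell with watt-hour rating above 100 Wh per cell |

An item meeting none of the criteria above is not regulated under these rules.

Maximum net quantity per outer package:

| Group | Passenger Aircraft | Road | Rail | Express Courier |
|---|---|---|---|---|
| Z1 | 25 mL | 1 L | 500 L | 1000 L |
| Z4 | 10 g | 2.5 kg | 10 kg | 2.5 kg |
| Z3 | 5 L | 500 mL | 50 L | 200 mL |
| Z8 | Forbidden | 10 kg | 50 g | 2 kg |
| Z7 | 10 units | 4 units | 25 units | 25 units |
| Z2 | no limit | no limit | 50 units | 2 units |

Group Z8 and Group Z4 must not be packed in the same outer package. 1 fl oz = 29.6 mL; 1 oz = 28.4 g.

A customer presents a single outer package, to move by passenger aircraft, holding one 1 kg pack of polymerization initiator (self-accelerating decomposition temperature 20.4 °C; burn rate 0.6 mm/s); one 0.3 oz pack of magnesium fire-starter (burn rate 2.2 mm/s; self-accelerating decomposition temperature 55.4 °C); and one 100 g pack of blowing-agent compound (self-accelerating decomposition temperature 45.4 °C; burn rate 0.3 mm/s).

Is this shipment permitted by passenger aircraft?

Self-accelerating decomposition temperature 20.4 °C meets the Group Z8 criterion (Self-Reactive), so the polymerization initiator is Group Z8.
With burn rate 2.2 mm/s (> 1.8 mm/s), the magnesium fire-starter falls in Group Z4.
Blowing-agent compound: self-accelerating decomposition temperature 45.4 °C ≤ 50 °C → Group Z8 (Self-Reactive).
Total Group Z8: 1 kg + 100 g = 1.1 kg.
Group Z8 is Forbidden by passenger aircraft.
Group Z4 quantity: one 0.3 oz pack = 8.52 g.
8.52 g is within the passenger aircraft limit of 10 g for Group Z4.
Group Z8 and Group Z4 may not share an outer package.

No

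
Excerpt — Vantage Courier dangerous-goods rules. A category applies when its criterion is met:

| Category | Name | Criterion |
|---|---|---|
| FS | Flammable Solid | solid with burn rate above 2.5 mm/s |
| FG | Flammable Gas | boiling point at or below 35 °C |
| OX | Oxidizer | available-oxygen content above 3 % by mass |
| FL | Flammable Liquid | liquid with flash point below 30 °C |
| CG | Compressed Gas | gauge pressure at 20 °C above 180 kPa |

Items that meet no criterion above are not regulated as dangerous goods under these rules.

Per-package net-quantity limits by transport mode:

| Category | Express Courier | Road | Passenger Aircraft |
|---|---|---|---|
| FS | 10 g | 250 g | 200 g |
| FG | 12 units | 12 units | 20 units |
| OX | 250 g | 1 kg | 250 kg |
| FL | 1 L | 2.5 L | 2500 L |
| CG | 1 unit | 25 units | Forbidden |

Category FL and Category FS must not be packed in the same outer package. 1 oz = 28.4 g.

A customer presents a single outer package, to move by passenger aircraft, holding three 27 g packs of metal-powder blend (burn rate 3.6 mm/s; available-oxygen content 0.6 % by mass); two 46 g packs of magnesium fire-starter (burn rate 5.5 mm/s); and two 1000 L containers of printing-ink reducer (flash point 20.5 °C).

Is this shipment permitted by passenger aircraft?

Metal-powder blend: burn rate 3.6 mm/s > 2.5 mm/s → Category FS (Flammable Solid).
The magnesium fire-starter has burn rate 5.5 mm/s, which is > 2.5 mm/s, so it is Category FS (Flammable Solid).
Flash point 20.5 °C meets the Category FL criterion (Flammable Liquid), so the printing-ink reducer is Category FL.
Category FL quantity: two 1000 L containers = 2000 L.
That is within the Category FL passenger aircraft limit of 2500 L.
Total Category FS: (three 27 g packs = 81 g) + (two 46 g packs = 92 g) = 173 g.
173 g is within the passenger aircraft limit of 200 g for Category FS.
Category FL and Category FS may not share an outer package.

No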